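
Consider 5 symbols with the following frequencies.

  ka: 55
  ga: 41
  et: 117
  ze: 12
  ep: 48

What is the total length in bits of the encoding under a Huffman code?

583

Build the Huffman tree bottom-up:
ze(12) + ga(41) → 53
ep(48) + 53 → 101
ka(55) + 101 → 156
et(117) + 156 → 273
Each symbol's bit-cost is frequency × depth; summing gives 583 bits (equivalently 53 + 101 + 156 + 273).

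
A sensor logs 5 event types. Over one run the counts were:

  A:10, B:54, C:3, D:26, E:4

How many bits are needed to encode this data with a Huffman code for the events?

164

Merge the two smallest weights repeatedly:
combine C(3), E(4) → 7
combine 7, A(10) → 17
combine 17, D(26) → 43
combine 43, B(54) → 97
Each symbol's bit-cost is frequency × depth; summing gives 164 bits (equivalently 7 + 17 + 43 + 97).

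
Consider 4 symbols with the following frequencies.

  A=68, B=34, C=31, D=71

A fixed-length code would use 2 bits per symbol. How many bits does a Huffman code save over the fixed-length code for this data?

6

Fixed-length: 2 bits × 204 symbols = 408 bits.
Huffman merges:
merge C(31) and B(34): 65
merge 65 and A(68): 133
merge D(71) and 133: 204
Huffman total = 65 + 133 + 204 = 402 bits.
Saving = 408 − 402 = 6 bits.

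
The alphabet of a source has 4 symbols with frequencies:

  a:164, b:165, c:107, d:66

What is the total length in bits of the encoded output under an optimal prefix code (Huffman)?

1004

Greedily combine the two least-frequent nodes:
merge d(66) and c(107): 173
merge a(164) and b(165): 329
merge 173 and 329: 502
Each symbol's bit-cost is frequency × depth; summing gives 1004 bits (equivalently 173 + 329 + 502).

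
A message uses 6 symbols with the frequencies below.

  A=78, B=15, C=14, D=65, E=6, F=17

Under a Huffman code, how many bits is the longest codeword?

4

Merge the two lowest-weight nodes at each step:
E(6) + C(14) → 20
B(15) + F(17) → 32
20 + 32 → 52
52 + D(65) → 117
A(78) + 117 → 195
Maximum depth reached is 4.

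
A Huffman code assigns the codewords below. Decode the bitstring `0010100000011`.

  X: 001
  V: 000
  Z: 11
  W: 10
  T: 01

Read left to right; each codeword is recognised as soon as it completes (prefix code):
  001→X | 01→T | 000→V | 000→V | 11→Z
Decoded message: XTVVZ

XTVVZ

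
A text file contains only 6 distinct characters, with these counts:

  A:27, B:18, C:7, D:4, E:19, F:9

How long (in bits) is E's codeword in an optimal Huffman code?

2

Build the tree from the bottom:
D(4) + C(7) → 11
F(9) + 11 → 20
B(18) + E(19) → 37
20 + A(27) → 47
37 + 47 → 84
E's leaf is at depth 2, giving a 2-bit codeword.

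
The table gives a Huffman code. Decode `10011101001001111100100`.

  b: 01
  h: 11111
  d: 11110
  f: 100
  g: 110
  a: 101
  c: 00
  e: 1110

feffhcf

Read left to right; each codeword is recognised as soon as it completes (prefix code):
  100→f | 1110→e | 100→f | 100→f | 11111→h | 00→c | 100→f
Decoded message: feffhcf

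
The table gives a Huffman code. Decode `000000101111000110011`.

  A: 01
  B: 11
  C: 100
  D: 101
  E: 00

EEEDBCACB

Read left to right; each codeword is recognised as soon as it completes (prefix code):
  00→E | 00→E | 00→E | 101→D | 11→B | 100→C | 01→A | 100→C | 11→B
Decoded message: EEEDBCACB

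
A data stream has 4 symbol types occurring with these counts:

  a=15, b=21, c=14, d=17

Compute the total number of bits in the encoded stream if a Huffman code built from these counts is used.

Merge the two smallest weights repeatedly:
merge c(14) and a(15): 29
merge d(17) and b(21): 38
merge 29 and 38: 67
Each symbol's bit-cost is frequency × depth; summing gives 134 bits (equivalently 29 + 38 + 67).

134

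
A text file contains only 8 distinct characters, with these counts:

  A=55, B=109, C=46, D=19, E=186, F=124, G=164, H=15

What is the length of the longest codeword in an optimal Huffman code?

Merge the two lowest-weight nodes at each step:
H(15) + D(19) → 34
34 + C(46) → 80
A(55) + 80 → 135
B(109) + F(124) → 233
135 + G(164) → 299
E(186) + 233 → 419
299 + 419 → 718
The rarest symbols sit at the bottom; the longest codeword is 5 bits.

5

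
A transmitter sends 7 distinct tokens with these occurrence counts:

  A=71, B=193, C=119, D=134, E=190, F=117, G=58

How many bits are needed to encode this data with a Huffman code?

Merge the two smallest weights repeatedly:
combine G(58), A(71) → 129
combine F(117), C(119) → 236
combine 129, D(134) → 263
combine E(190), B(193) → 383
combine 236, 263 → 499
combine 383, 499 → 882
Each symbol's bit-cost is frequency × depth; summing gives 2392 bits (equivalently 129 + 236 + 263 + 383 + 499 + 882).

2392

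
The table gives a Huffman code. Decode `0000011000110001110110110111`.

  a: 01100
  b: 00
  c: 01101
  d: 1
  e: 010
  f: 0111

Read left to right; each codeword is recognised as soon as it completes (prefix code):
  00→b | 00→b | 01100→a | 01100→a | 0111→f | 01101→c | 1→d | 0111→f
Decoded message: bbaafcdf

bbaafcdf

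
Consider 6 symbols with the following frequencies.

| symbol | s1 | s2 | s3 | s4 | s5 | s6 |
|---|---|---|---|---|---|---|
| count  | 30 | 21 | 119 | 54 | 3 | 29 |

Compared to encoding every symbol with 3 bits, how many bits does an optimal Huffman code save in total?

215

Fixed-length: 3 bits × 256 symbols = 768 bits.
Huffman merges:
combine s5(3), s2(21) → 24
combine 24, s6(29) → 53
combine s1(30), 53 → 83
combine s4(54), 83 → 137
combine s3(119), 137 → 256
Huffman total = 24 + 53 + 83 + 137 + 256 = 553 bits.
Saving = 768 − 553 = 215 bits.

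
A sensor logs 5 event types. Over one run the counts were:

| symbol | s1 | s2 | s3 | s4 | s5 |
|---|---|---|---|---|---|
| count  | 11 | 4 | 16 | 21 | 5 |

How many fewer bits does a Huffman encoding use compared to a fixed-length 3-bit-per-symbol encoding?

49

Fixed-length: 3 bits × 57 symbols = 171 bits.
Huffman merges:
merge s2(4) and s5(5): 9
merge 9 and s1(11): 20
merge s3(16) and 20: 36
merge s4(21) and 36: 57
Huffman total = 9 + 20 + 36 + 57 = 122 bits.
Saving = 171 − 122 = 49 bits.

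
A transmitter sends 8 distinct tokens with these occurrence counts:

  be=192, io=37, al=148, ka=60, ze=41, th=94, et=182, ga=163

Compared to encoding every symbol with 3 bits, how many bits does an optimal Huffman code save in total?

158

Fixed-length: 3 bits × 917 symbols = 2751 bits.
Huffman merges:
merge io(37) and ze(41): 78
merge ka(60) and 78: 138
merge th(94) and 138: 232
merge al(148) and ga(163): 311
merge et(182) and be(192): 374
merge 232 and 311: 543
merge 374 and 543: 917
Huffman total = 78 + 138 + 232 + 311 + 374 + 543 + 917 = 2593 bits.
Saving = 2751 − 2593 = 158 bits.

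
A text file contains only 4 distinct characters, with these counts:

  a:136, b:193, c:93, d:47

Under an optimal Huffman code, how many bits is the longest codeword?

Merge the two lowest-weight nodes at each step:
combine d(47), c(93) → 140
combine a(136), 140 → 276
combine b(193), 276 → 469
The rarest symbols sit at the bottom; the longest codeword is 3 bits.

3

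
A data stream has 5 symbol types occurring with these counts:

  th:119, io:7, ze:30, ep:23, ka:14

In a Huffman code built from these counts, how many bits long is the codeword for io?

Repeatedly merge the two smallest:
merge io(7) and ka(14): 21
merge 21 and ep(23): 44
merge ze(30) and 44: 74
merge 74 and th(119): 193
io's leaf is at depth 4, giving a 4-bit codeword.

4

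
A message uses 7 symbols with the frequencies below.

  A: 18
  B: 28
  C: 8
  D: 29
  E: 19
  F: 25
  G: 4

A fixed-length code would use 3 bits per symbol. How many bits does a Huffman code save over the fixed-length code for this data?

Fixed-length: 3 bits × 131 symbols = 393 bits.
Huffman merges:
merge G(4) and C(8): 12
merge 12 and A(18): 30
merge E(19) and F(25): 44
merge B(28) and D(29): 57
merge 30 and 44: 74
merge 57 and 74: 131
Huffman total = 12 + 30 + 44 + 57 + 74 + 131 = 348 bits.
Saving = 393 − 348 = 45 bits.

45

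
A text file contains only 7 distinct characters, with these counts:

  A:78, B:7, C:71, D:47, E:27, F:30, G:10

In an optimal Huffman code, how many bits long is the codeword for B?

Build the tree from the bottom:
B(7) + G(10) → 17
17 + E(27) → 44
F(30) + 44 → 74
D(47) + C(71) → 118
74 + A(78) → 152
118 + 152 → 270
The subtree containing B is merged 5 times, so code length = 5.

5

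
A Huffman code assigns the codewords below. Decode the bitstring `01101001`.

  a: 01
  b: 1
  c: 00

abacb

Read left to right; each codeword is recognised as soon as it completes (prefix code):
  01→a | 1→b | 01→a | 00→c | 1→b
Decoded message: abacb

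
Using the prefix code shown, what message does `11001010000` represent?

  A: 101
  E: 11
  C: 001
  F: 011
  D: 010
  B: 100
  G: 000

Read left to right; each codeword is recognised as soon as it completes (prefix code):
  11→E | 001→C | 010→D | 000→G
Decoded message: ECDG

ECDG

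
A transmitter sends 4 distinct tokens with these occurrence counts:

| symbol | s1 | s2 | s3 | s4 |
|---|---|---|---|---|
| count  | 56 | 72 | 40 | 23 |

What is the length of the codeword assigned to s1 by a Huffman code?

2

Repeatedly merge the two smallest:
merge s4(23) and s3(40): 63
merge s1(56) and 63: 119
merge s2(72) and 119: 191
The subtree containing s1 is merged 2 times, so code length = 2.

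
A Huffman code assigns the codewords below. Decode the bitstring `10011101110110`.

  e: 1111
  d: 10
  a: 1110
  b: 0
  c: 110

Read left to right; each codeword is recognised as soon as it completes (prefix code):
  10→d | 0→b | 1110→a | 1110→a | 110→c
Decoded message: dbaac

dbaac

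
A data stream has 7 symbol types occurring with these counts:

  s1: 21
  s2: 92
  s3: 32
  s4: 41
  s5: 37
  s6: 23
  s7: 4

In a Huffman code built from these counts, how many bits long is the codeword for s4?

Repeatedly merge the two smallest:
combine s7(4), s1(21) → 25
combine s6(23), 25 → 48
combine s3(32), s5(37) → 69
combine s4(41), 48 → 89
combine 69, 89 → 158
combine s2(92), 158 → 250
s4's leaf is at depth 3, giving a 3-bit codeword.

3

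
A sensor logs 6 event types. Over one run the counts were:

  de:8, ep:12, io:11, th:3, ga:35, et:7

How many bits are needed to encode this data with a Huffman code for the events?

168

Merge the two smallest weights repeatedly:
merge th(3) and et(7): 10
merge de(8) and 10: 18
merge io(11) and ep(12): 23
merge 18 and 23: 41
merge ga(35) and 41: 76
Total encoded bits = sum of merged weights = 10 + 18 + 23 + 41 + 76 = 168.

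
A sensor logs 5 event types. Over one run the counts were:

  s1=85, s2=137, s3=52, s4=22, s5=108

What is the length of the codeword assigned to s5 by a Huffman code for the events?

2

Build the tree from the bottom:
s4(22) + s3(52) → 74
74 + s1(85) → 159
s5(108) + s2(137) → 245
159 + 245 → 404
s5 sits 2 levels below the root, so its codeword is 2 bits.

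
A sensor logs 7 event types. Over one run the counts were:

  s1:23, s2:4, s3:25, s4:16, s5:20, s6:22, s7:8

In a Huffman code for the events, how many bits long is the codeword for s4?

Huffman merges, smallest pair first:
s2(4) + s7(8) → 12
12 + s4(16) → 28
s5(20) + s6(22) → 42
s1(23) + s3(25) → 48
28 + 42 → 70
48 + 70 → 118
s4 sits 3 levels below the root, so its codeword is 3 bits.

3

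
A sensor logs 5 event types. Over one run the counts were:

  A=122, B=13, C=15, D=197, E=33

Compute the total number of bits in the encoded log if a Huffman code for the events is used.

Build the Huffman tree bottom-up:
merge B(13) and C(15): 28
merge 28 and E(33): 61
merge 61 and A(122): 183
merge 183 and D(197): 380
The encoded length is the sum of every internal node's weight: 28 + 61 + 183 + 380 = 652 bits.

652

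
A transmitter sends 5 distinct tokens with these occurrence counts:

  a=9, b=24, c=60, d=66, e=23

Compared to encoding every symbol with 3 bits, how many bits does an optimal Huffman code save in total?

Fixed-length: 3 bits × 182 symbols = 546 bits.
Huffman merges:
combine a(9), e(23) → 32
combine b(24), 32 → 56
combine 56, c(60) → 116
combine d(66), 116 → 182
Huffman total = 32 + 56 + 116 + 182 = 386 bits.
Saving = 546 − 386 = 160 bits.

160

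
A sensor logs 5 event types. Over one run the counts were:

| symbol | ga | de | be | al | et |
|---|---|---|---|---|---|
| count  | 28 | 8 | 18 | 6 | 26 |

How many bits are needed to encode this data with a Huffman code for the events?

186

Build the Huffman tree bottom-up:
combine al(6), de(8) → 14
combine 14, be(18) → 32
combine et(26), ga(28) → 54
combine 32, 54 → 86
The encoded length is the sum of every internal node's weight: 14 + 32 + 54 + 86 = 186 bits.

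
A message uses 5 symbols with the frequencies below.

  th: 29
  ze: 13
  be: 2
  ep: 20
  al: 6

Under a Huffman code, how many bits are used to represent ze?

3

Repeatedly merge the two smallest:
combine be(2), al(6) → 8
combine 8, ze(13) → 21
combine ep(20), 21 → 41
combine th(29), 41 → 70
The subtree containing ze is merged 3 times, so code length = 3.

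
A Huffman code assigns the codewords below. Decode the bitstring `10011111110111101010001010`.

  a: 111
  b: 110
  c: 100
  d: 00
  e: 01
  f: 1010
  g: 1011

caagbfdf

Read left to right; each codeword is recognised as soon as it completes (prefix code):
  100→c | 111→a | 111→a | 1011→g | 110→b | 1010→f | 00→d | 1010→f
Decoded message: caagbfdf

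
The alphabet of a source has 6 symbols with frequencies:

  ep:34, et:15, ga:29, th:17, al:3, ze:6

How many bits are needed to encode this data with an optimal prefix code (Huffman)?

Build the Huffman tree bottom-up:
combine al(3), ze(6) → 9
combine 9, et(15) → 24
combine th(17), 24 → 41
combine ga(29), ep(34) → 63
combine 41, 63 → 104
The encoded length is the sum of every internal node's weight: 9 + 24 + 41 + 63 + 104 = 241 bits.

241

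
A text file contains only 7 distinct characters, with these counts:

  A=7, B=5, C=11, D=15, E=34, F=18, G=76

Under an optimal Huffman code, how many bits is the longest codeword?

Merge the two lowest-weight nodes at each step:
merge B(5) and A(7): 12
merge C(11) and 12: 23
merge D(15) and F(18): 33
merge 23 and 33: 56
merge E(34) and 56: 90
merge G(76) and 90: 166
Maximum depth reached is 5.

5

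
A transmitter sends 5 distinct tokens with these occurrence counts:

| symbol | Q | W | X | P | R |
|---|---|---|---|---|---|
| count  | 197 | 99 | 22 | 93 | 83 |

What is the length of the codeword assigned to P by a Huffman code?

Build the tree from the bottom:
merge X(22) and R(83): 105
merge P(93) and W(99): 192
merge 105 and 192: 297
merge Q(197) and 297: 494
P's leaf is at depth 3, giving a 3-bit codeword.

3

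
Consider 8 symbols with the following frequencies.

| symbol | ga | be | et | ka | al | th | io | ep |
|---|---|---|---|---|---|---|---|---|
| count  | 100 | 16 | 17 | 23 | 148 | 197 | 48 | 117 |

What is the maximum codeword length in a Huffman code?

Merge the two lowest-weight nodes at each step:
merge be(16) and et(17): 33
merge ka(23) and 33: 56
merge io(48) and 56: 104
merge ga(100) and 104: 204
merge ep(117) and al(148): 265
merge th(197) and 204: 401
merge 265 and 401: 666
Maximum depth reached is 6.

6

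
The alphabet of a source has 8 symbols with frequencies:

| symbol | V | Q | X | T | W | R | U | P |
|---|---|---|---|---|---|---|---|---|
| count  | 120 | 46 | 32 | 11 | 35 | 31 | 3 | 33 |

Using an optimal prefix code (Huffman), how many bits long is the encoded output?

Build the Huffman tree bottom-up:
merge U(3) and T(11): 14
merge 14 and R(31): 45
merge X(32) and P(33): 65
merge W(35) and 45: 80
merge Q(46) and 65: 111
merge 80 and 111: 191
merge V(120) and 191: 311
Each symbol's bit-cost is frequency × depth; summing gives 817 bits (equivalently 14 + 45 + 65 + 80 + 111 + 191 + 311).

817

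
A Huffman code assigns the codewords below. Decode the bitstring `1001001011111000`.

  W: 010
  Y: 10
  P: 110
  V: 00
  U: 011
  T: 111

YWWTPV

Read left to right; each codeword is recognised as soon as it completes (prefix code):
  10→Y | 010→W | 010→W | 111→T | 110→P | 00→V
Decoded message: YWWTPV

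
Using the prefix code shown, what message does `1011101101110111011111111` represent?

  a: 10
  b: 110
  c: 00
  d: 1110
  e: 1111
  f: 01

Read left to right; each codeword is recognised as soon as it completes (prefix code):
  10→a | 1110→d | 110→b | 1110→d | 1110→d | 1111→e | 1111→e
Decoded message: adbddee

adbddee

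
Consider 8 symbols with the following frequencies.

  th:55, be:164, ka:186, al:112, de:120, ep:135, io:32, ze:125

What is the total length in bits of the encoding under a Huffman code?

2688

Merge the two smallest weights repeatedly:
combine io(32), th(55) → 87
combine 87, al(112) → 199
combine de(120), ze(125) → 245
combine ep(135), be(164) → 299
combine ka(186), 199 → 385
combine 245, 299 → 544
combine 385, 544 → 929
Each symbol's bit-cost is frequency × depth; summing gives 2688 bits (equivalently 87 + 199 + 245 + 299 + 385 + 544 + 929).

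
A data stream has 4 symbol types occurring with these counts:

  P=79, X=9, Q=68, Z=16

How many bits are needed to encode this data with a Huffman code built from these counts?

290

Merge the two smallest weights repeatedly:
merge X(9) and Z(16): 25
merge 25 and Q(68): 93
merge P(79) and 93: 172
The encoded length is the sum of every internal node's weight: 25 + 93 + 172 = 290 bits.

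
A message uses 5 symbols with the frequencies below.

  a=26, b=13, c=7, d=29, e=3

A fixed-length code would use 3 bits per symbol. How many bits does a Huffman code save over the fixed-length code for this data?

Fixed-length: 3 bits × 78 symbols = 234 bits.
Huffman merges:
e(3) + c(7) → 10
10 + b(13) → 23
23 + a(26) → 49
d(29) + 49 → 78
Huffman total = 10 + 23 + 49 + 78 = 160 bits.
Saving = 234 − 160 = 74 bits.

74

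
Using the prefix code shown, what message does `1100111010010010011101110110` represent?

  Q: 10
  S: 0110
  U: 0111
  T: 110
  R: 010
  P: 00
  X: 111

TURRRUUS

Read left to right; each codeword is recognised as soon as it completes (prefix code):
  110→T | 0111→U | 010→R | 010→R | 010→R | 0111→U | 0111→U | 0110→S
Decoded message: TURRRUUS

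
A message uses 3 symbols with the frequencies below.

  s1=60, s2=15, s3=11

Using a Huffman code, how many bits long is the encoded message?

112

Merge the two smallest weights repeatedly:
merge s3(11) and s2(15): 26
merge 26 and s1(60): 86
Each symbol's bit-cost is frequency × depth; summing gives 112 bits (equivalently 26 + 86).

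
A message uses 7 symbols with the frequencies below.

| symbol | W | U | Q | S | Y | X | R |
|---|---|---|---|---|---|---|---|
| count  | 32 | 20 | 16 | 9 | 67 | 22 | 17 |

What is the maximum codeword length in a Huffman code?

Merge the two lowest-weight nodes at each step:
S(9) + Q(16) → 25
R(17) + U(20) → 37
X(22) + 25 → 47
W(32) + 37 → 69
47 + Y(67) → 114
69 + 114 → 183
The first pair merged (S, Q) ends up deepest, at depth 4.

4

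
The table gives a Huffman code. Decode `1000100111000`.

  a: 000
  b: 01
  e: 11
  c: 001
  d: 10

dccea

Read left to right; each codeword is recognised as soon as it completes (prefix code):
  10→d | 001→c | 001→c | 11→e | 000→a
Decoded message: dccea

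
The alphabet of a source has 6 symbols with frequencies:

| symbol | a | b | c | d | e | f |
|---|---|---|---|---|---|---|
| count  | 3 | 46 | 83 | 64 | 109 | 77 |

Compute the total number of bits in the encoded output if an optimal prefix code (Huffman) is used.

Merge the two smallest weights repeatedly:
a(3) + b(46) → 49
49 + d(64) → 113
f(77) + c(83) → 160
e(109) + 113 → 222
160 + 222 → 382
The encoded length is the sum of every internal node's weight: 49 + 113 + 160 + 222 + 382 = 926 bits.

926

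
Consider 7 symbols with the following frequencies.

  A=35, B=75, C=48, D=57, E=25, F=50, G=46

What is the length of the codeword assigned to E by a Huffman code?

3

Repeatedly merge the two smallest:
E(25) + A(35) → 60
G(46) + C(48) → 94
F(50) + D(57) → 107
60 + B(75) → 135
94 + 107 → 201
135 + 201 → 336
E's leaf is at depth 3, giving a 3-bit codeword.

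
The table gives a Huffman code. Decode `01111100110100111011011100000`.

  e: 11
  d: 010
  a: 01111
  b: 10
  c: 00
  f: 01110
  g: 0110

Read left to right; each codeword is recognised as soon as it completes (prefix code):
  01111→a | 10→b | 0110→g | 10→b | 01110→f | 11→e | 01110→f | 00→c | 00→c
Decoded message: abgbfefcc

abgbfefcc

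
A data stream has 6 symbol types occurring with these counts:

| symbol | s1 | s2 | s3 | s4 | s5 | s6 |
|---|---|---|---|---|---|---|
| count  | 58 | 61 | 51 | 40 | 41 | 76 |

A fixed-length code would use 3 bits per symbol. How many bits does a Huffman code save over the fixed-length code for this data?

137

Fixed-length: 3 bits × 327 symbols = 981 bits.
Huffman merges:
s4(40) + s5(41) → 81
s3(51) + s1(58) → 109
s2(61) + s6(76) → 137
81 + 109 → 190
137 + 190 → 327
Huffman total = 81 + 109 + 137 + 190 + 327 = 844 bits.
Saving = 981 − 844 = 137 bits.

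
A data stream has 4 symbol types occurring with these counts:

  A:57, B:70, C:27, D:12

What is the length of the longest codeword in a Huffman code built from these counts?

3

Merge the two lowest-weight nodes at each step:
merge D(12) and C(27): 39
merge 39 and A(57): 96
merge B(70) and 96: 166
Maximum depth reached is 3.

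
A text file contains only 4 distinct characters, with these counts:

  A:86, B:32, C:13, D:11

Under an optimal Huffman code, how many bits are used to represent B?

Repeatedly merge the two smallest:
combine D(11), C(13) → 24
combine 24, B(32) → 56
combine 56, A(86) → 142
B's leaf is at depth 2, giving a 2-bit codeword.

2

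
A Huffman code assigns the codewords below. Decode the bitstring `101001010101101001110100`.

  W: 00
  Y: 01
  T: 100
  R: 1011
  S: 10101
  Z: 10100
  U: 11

ZSYZUZ

Read left to right; each codeword is recognised as soon as it completes (prefix code):
  10100→Z | 10101→S | 01→Y | 10100→Z | 11→U | 10100→Z
Decoded message: ZSYZUZ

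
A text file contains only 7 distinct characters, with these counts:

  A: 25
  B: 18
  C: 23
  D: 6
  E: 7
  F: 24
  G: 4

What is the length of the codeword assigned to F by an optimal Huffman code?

Repeatedly merge the two smallest:
combine G(4), D(6) → 10
combine E(7), 10 → 17
combine 17, B(18) → 35
combine C(23), F(24) → 47
combine A(25), 35 → 60
combine 47, 60 → 107
F's leaf is at depth 2, giving a 2-bit codeword.

2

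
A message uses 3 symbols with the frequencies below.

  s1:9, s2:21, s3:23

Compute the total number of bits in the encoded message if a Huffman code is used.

83

Merge the two smallest weights repeatedly:
s1(9) + s2(21) → 30
s3(23) + 30 → 53
Total encoded bits = sum of merged weights = 30 + 53 = 83.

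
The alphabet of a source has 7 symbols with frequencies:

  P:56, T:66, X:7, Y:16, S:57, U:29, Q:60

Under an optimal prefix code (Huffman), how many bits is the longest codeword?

5

Merge the two lowest-weight nodes at each step:
X(7) + Y(16) → 23
23 + U(29) → 52
52 + P(56) → 108
S(57) + Q(60) → 117
T(66) + 108 → 174
117 + 174 → 291
The rarest symbols sit at the bottom; the longest codeword is 5 bits.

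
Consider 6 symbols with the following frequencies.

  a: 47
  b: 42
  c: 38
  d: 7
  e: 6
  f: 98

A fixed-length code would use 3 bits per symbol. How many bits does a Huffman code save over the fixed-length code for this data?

183

Fixed-length: 3 bits × 238 symbols = 714 bits.
Huffman merges:
merge e(6) and d(7): 13
merge 13 and c(38): 51
merge b(42) and a(47): 89
merge 51 and 89: 140
merge f(98) and 140: 238
Huffman total = 13 + 51 + 89 + 140 + 238 = 531 bits.
Saving = 714 − 531 = 183 bits.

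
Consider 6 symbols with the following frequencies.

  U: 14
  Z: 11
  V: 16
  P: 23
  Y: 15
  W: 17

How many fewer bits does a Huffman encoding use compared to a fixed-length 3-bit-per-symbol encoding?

Fixed-length: 3 bits × 96 symbols = 288 bits.
Huffman merges:
Z(11) + U(14) → 25
Y(15) + V(16) → 31
W(17) + P(23) → 40
25 + 31 → 56
40 + 56 → 96
Huffman total = 25 + 31 + 40 + 56 + 96 = 248 bits.
Saving = 288 − 248 = 40 bits.

40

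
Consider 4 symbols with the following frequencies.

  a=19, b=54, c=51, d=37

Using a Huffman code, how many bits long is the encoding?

322

Build the Huffman tree bottom-up:
merge a(19) and d(37): 56
merge c(51) and b(54): 105
merge 56 and 105: 161
The encoded length is the sum of every internal node's weight: 56 + 105 + 161 = 322 bits.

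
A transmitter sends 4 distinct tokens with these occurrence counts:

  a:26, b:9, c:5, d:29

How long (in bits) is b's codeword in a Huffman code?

Repeatedly merge the two smallest:
c(5) + b(9) → 14
14 + a(26) → 40
d(29) + 40 → 69
b's leaf is at depth 3, giving a 3-bit codeword.

3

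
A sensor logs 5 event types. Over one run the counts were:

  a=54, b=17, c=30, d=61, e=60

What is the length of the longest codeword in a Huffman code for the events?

Merge the two lowest-weight nodes at each step:
b(17) + c(30) → 47
47 + a(54) → 101
e(60) + d(61) → 121
101 + 121 → 222
Maximum depth reached is 3.

3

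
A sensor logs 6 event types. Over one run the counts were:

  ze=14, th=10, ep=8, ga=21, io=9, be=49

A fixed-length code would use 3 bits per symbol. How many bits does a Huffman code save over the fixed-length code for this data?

Fixed-length: 3 bits × 111 symbols = 333 bits.
Huffman merges:
ep(8) + io(9) → 17
th(10) + ze(14) → 24
17 + ga(21) → 38
24 + 38 → 62
be(49) + 62 → 111
Huffman total = 17 + 24 + 38 + 62 + 111 = 252 bits.
Saving = 333 − 252 = 81 bits.

81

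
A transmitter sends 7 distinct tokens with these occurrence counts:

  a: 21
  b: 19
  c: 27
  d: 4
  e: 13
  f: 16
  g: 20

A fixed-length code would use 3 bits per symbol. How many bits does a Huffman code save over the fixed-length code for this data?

31

Fixed-length: 3 bits × 120 symbols = 360 bits.
Huffman merges:
merge d(4) and e(13): 17
merge f(16) and 17: 33
merge b(19) and g(20): 39
merge a(21) and c(27): 48
merge 33 and 39: 72
merge 48 and 72: 120
Huffman total = 17 + 33 + 39 + 48 + 72 + 120 = 329 bits.
Saving = 360 − 329 = 31 bits.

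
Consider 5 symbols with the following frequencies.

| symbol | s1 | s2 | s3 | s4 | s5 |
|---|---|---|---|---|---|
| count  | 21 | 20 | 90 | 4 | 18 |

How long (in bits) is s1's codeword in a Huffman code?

Build the tree from the bottom:
combine s4(4), s5(18) → 22
combine s2(20), s1(21) → 41
combine 22, 41 → 63
combine 63, s3(90) → 153
s1's leaf is at depth 3, giving a 3-bit codeword.

3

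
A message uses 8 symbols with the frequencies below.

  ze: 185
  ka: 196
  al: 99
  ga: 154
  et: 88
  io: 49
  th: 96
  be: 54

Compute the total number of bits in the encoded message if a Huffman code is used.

Merge the two smallest weights repeatedly:
combine io(49), be(54) → 103
combine et(88), th(96) → 184
combine al(99), 103 → 202
combine ga(154), 184 → 338
combine ze(185), ka(196) → 381
combine 202, 338 → 540
combine 381, 540 → 921
The encoded length is the sum of every internal node's weight: 103 + 184 + 202 + 338 + 381 + 540 + 921 = 2669 bits.

2669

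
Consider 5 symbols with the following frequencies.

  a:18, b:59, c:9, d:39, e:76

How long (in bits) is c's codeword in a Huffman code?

4

Repeatedly merge the two smallest:
merge c(9) and a(18): 27
merge 27 and d(39): 66
merge b(59) and 66: 125
merge e(76) and 125: 201
The subtree containing c is merged 4 times, so code length = 4.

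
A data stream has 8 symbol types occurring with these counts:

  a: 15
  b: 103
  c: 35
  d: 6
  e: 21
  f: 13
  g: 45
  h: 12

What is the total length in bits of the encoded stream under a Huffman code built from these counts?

Greedily combine the two least-frequent nodes:
combine d(6), h(12) → 18
combine f(13), a(15) → 28
combine 18, e(21) → 39
combine 28, c(35) → 63
combine 39, g(45) → 84
combine 63, 84 → 147
combine b(103), 147 → 250
Each symbol's bit-cost is frequency × depth; summing gives 629 bits (equivalently 18 + 28 + 39 + 63 + 84 + 147 + 250).

629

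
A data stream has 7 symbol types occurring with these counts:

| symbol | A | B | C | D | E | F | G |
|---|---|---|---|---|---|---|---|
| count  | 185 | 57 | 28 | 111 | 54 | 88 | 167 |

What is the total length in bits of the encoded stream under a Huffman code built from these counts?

Merge the two smallest weights repeatedly:
combine C(28), E(54) → 82
combine B(57), 82 → 139
combine F(88), D(111) → 199
combine 139, G(167) → 306
combine A(185), 199 → 384
combine 306, 384 → 690
Each symbol's bit-cost is frequency × depth; summing gives 1800 bits (equivalently 82 + 139 + 199 + 306 + 384 + 690).

1800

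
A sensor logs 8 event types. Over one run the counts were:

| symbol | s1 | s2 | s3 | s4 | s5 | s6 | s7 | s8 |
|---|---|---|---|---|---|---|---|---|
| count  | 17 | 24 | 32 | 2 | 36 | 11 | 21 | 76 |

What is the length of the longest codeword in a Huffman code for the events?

Merge the two lowest-weight nodes at each step:
s4(2) + s6(11) → 13
13 + s1(17) → 30
s7(21) + s2(24) → 45
30 + s3(32) → 62
s5(36) + 45 → 81
62 + s8(76) → 138
81 + 138 → 219
The rarest symbols sit at the bottom; the longest codeword is 5 bits.

5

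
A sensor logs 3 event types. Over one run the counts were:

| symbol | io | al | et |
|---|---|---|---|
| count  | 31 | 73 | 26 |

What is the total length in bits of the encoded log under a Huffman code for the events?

Greedily combine the two least-frequent nodes:
combine et(26), io(31) → 57
combine 57, al(73) → 130
Total encoded bits = sum of merged weights = 57 + 130 = 187.

187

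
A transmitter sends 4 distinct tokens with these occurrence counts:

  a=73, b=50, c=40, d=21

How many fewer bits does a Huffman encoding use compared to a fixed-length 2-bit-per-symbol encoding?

Fixed-length: 2 bits × 184 symbols = 368 bits.
Huffman merges:
combine d(21), c(40) → 61
combine b(50), 61 → 111
combine a(73), 111 → 184
Huffman total = 61 + 111 + 184 = 356 bits.
Saving = 368 − 356 = 12 bits.

12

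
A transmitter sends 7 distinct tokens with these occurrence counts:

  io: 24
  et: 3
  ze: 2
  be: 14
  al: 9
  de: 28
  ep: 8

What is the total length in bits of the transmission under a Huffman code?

216

Build the Huffman tree bottom-up:
merge ze(2) and et(3): 5
merge 5 and ep(8): 13
merge al(9) and 13: 22
merge be(14) and 22: 36
merge io(24) and de(28): 52
merge 36 and 52: 88
The encoded length is the sum of every internal node's weight: 5 + 13 + 22 + 36 + 52 + 88 = 216 bits.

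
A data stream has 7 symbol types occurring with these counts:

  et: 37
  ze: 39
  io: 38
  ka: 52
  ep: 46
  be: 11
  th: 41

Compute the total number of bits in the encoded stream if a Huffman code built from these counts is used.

740

Greedily combine the two least-frequent nodes:
merge be(11) and et(37): 48
merge io(38) and ze(39): 77
merge th(41) and ep(46): 87
merge 48 and ka(52): 100
merge 77 and 87: 164
merge 100 and 164: 264
The encoded length is the sum of every internal node's weight: 48 + 77 + 87 + 100 + 164 + 264 = 740 bits.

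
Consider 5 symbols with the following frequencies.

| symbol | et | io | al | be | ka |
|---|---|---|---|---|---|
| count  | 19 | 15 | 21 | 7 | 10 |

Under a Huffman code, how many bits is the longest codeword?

3

Merge the two lowest-weight nodes at each step:
combine be(7), ka(10) → 17
combine io(15), 17 → 32
combine et(19), al(21) → 40
combine 32, 40 → 72
The first pair merged (be, ka) ends up deepest, at depth 3.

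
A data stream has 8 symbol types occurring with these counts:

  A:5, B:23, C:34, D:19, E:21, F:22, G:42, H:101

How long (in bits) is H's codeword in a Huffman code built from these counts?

1

Build the tree from the bottom:
merge A(5) and D(19): 24
merge E(21) and F(22): 43
merge B(23) and 24: 47
merge C(34) and G(42): 76
merge 43 and 47: 90
merge 76 and 90: 166
merge H(101) and 166: 267
H is a child of the root — depth 1, so its codeword is a single bit.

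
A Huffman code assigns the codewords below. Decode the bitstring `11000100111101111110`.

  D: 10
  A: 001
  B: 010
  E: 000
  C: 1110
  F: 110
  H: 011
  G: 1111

Read left to right; each codeword is recognised as soon as it completes (prefix code):
  110→F | 001→A | 001→A | 1110→C | 1111→G | 110→F
Decoded message: FAACGF

FAACGF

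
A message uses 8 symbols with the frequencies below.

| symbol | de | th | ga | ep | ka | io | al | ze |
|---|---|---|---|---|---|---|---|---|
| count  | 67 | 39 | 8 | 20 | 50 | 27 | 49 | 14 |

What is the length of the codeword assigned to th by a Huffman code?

Build the tree from the bottom:
ga(8) + ze(14) → 22
ep(20) + 22 → 42
io(27) + th(39) → 66
42 + al(49) → 91
ka(50) + 66 → 116
de(67) + 91 → 158
116 + 158 → 274
The subtree containing th is merged 3 times, so code length = 3.

3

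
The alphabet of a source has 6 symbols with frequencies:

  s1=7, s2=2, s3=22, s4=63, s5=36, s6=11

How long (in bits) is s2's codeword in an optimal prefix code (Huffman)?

5

Build the tree from the bottom:
merge s2(2) and s1(7): 9
merge 9 and s6(11): 20
merge 20 and s3(22): 42
merge s5(36) and 42: 78
merge s4(63) and 78: 141
s2's leaf is at depth 5, giving a 5-bit codeword.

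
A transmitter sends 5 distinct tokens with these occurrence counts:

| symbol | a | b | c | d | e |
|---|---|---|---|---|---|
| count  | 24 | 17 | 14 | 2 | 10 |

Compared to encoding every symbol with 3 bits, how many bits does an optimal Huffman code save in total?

Fixed-length: 3 bits × 67 symbols = 201 bits.
Huffman merges:
d(2) + e(10) → 12
12 + c(14) → 26
b(17) + a(24) → 41
26 + 41 → 67
Huffman total = 12 + 26 + 41 + 67 = 146 bits.
Saving = 201 − 146 = 55 bits.

55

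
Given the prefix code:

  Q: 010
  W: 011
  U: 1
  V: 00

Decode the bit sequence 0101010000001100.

QUQVVWV

Read left to right; each codeword is recognised as soon as it completes (prefix code):
  010→Q | 1→U | 010→Q | 00→V | 00→V | 011→W | 00→V
Decoded message: QUQVVWV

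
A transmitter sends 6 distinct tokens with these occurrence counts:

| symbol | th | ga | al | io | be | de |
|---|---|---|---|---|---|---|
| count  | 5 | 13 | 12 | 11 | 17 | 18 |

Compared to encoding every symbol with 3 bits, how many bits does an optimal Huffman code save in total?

35

Fixed-length: 3 bits × 76 symbols = 228 bits.
Huffman merges:
combine th(5), io(11) → 16
combine al(12), ga(13) → 25
combine 16, be(17) → 33
combine de(18), 25 → 43
combine 33, 43 → 76
Huffman total = 16 + 25 + 33 + 43 + 76 = 193 bits.
Saving = 228 − 193 = 35 bits.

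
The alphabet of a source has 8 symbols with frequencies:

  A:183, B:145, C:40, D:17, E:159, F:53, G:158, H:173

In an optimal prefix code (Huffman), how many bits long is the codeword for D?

5

Build the tree from the bottom:
D(17) + C(40) → 57
F(53) + 57 → 110
110 + B(145) → 255
G(158) + E(159) → 317
H(173) + A(183) → 356
255 + 317 → 572
356 + 572 → 928
D sits 5 levels below the root, so its codeword is 5 bits.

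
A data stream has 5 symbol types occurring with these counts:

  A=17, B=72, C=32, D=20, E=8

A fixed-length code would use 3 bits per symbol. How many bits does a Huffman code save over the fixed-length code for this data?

Fixed-length: 3 bits × 149 symbols = 447 bits.
Huffman merges:
combine E(8), A(17) → 25
combine D(20), 25 → 45
combine C(32), 45 → 77
combine B(72), 77 → 149
Huffman total = 25 + 45 + 77 + 149 = 296 bits.
Saving = 447 − 296 = 151 bits.

151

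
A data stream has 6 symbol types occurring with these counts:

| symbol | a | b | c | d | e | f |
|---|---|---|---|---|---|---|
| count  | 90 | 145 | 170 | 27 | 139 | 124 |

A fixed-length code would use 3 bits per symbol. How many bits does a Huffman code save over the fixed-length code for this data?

Fixed-length: 3 bits × 695 symbols = 2085 bits.
Huffman merges:
merge d(27) and a(90): 117
merge 117 and f(124): 241
merge e(139) and b(145): 284
merge c(170) and 241: 411
merge 284 and 411: 695
Huffman total = 117 + 241 + 284 + 411 + 695 = 1748 bits.
Saving = 2085 − 1748 = 337 bits.

337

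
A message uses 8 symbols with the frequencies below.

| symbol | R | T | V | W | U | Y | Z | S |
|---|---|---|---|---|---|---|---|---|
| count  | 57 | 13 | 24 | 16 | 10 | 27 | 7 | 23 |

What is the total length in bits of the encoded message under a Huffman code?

491

Greedily combine the two least-frequent nodes:
Z(7) + U(10) → 17
T(13) + W(16) → 29
17 + S(23) → 40
V(24) + Y(27) → 51
29 + 40 → 69
51 + R(57) → 108
69 + 108 → 177
The encoded length is the sum of every internal node's weight: 17 + 29 + 40 + 51 + 69 + 108 + 177 = 491 bits.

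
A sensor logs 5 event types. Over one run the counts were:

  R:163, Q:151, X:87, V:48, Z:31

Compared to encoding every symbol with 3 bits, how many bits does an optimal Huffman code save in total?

401

Fixed-length: 3 bits × 480 symbols = 1440 bits.
Huffman merges:
Z(31) + V(48) → 79
79 + X(87) → 166
Q(151) + R(163) → 314
166 + 314 → 480
Huffman total = 79 + 166 + 314 + 480 = 1039 bits.
Saving = 1440 − 1039 = 401 bits.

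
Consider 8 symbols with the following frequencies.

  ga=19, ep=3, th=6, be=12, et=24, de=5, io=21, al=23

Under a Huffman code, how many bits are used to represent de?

5

Repeatedly merge the two smallest:
combine ep(3), de(5) → 8
combine th(6), 8 → 14
combine be(12), 14 → 26
combine ga(19), io(21) → 40
combine al(23), et(24) → 47
combine 26, 40 → 66
combine 47, 66 → 113
The subtree containing de is merged 5 times, so code length = 5.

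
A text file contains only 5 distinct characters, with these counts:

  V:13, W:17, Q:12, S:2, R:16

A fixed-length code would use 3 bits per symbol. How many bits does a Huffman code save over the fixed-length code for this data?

46

Fixed-length: 3 bits × 60 symbols = 180 bits.
Huffman merges:
S(2) + Q(12) → 14
V(13) + 14 → 27
R(16) + W(17) → 33
27 + 33 → 60
Huffman total = 14 + 27 + 33 + 60 = 134 bits.
Saving = 180 − 134 = 46 bits.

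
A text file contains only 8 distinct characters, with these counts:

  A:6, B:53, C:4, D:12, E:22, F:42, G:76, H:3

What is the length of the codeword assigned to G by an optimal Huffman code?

Repeatedly merge the two smallest:
combine H(3), C(4) → 7
combine A(6), 7 → 13
combine D(12), 13 → 25
combine E(22), 25 → 47
combine F(42), 47 → 89
combine B(53), G(76) → 129
combine 89, 129 → 218
The subtree containing G is merged 2 times, so code length = 2.

2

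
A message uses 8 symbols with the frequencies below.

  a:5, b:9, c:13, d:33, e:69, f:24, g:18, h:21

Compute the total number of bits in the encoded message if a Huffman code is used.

Merge the two smallest weights repeatedly:
combine a(5), b(9) → 14
combine c(13), 14 → 27
combine g(18), h(21) → 39
combine f(24), 27 → 51
combine d(33), 39 → 72
combine 51, e(69) → 120
combine 72, 120 → 192
Each symbol's bit-cost is frequency × depth; summing gives 515 bits (equivalently 14 + 27 + 39 + 51 + 72 + 120 + 192).

515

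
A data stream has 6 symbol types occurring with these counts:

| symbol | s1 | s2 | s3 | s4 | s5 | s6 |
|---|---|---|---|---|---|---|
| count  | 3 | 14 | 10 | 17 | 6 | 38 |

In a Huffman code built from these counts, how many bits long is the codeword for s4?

Build the tree from the bottom:
combine s1(3), s5(6) → 9
combine 9, s3(10) → 19
combine s2(14), s4(17) → 31
combine 19, 31 → 50
combine s6(38), 50 → 88
s4 sits 3 levels below the root, so its codeword is 3 bits.

3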